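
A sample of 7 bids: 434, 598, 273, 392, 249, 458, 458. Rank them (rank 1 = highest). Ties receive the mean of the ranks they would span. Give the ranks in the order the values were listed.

4, 1, 6, 5, 7, 2.5, 2.5

Sorted (descending): 598, 458, 458, 434, 392, 273, 249
The 2 values of 458 occupy positions 2–3 → average rank (2+3)/2 = 2.5.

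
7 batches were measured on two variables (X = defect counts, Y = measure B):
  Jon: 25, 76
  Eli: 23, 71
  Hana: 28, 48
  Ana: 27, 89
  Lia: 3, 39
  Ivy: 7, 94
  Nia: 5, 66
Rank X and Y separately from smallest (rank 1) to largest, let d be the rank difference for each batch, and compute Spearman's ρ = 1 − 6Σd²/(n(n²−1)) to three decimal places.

Ranks of variable 1: 5, 4, 7, 6, 1, 3, 2
Ranks of variable 2: 5, 4, 2, 6, 1, 7, 3
d = r₁ − r₂: 0, 0, 5, 0, 0, -4, -1
d²: 0, 0, 25, 0, 0, 16, 1; Σd² = 42
ρ = 1 − 6·42/(7·48) = 1 − 252/336 = 0.250

0.250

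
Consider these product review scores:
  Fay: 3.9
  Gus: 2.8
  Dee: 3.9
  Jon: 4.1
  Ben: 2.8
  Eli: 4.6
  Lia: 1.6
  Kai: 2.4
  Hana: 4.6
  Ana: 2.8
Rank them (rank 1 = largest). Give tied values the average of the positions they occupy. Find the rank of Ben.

7

Sorted (descending): 4.6, 4.6, 4.1, 3.9, 3.9, 2.8, 2.8, 2.8, 2.4, 1.6
The 2 values of 4.6 occupy positions 1–2 → average rank (1+2)/2 = 1.5.
The 2 values of 3.9 occupy positions 4–5 → average rank (4+5)/2 = 4.5.
The 3 values of 2.8 occupy positions 6–8 → average rank 7.
Ben has value 2.8 → rank 7.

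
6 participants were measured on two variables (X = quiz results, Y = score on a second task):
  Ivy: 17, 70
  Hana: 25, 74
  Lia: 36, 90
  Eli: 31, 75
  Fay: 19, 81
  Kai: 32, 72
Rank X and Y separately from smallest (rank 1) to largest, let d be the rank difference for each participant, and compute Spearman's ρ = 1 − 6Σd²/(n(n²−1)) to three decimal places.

Ranks of variable 1: 1, 3, 6, 4, 2, 5
Ranks of variable 2: 1, 3, 6, 4, 5, 2
d = r₁ − r₂: 0, 0, 0, 0, -3, 3
d²: 0, 0, 0, 0, 9, 9; Σd² = 18
ρ = 1 − 6·18/(6·35) = 1 − 108/210 = 0.486

0.486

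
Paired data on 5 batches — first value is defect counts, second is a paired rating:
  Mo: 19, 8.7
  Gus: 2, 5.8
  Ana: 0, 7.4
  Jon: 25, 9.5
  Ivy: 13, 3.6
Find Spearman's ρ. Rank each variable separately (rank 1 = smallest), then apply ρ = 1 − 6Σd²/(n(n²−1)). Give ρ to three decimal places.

Ranks of variable 1: 4, 2, 1, 5, 3
Ranks of variable 2: 4, 2, 3, 5, 1
d = r₁ − r₂: 0, 0, -2, 0, 2
d²: 0, 0, 4, 0, 4; Σd² = 8
ρ = 1 − 6·8/(5·24) = 1 − 48/120 = 0.600

0.600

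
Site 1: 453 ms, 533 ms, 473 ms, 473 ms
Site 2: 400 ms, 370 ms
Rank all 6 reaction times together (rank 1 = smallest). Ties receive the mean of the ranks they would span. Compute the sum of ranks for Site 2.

3

Sorted (ascending): 370, 400, 453, 473, 473, 533
The 2 values of 473 occupy positions 4–5 → average rank (4+5)/2 = 4.5.
Site 2 values → pooled ranks: 400→2, 370→1
Rank sum = 2 + 1 = 3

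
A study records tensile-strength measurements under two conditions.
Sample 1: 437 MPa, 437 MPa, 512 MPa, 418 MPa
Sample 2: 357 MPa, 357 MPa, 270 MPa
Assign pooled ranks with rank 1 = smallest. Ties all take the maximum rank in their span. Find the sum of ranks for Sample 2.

Sorted (ascending): 270, 357, 357, 418, 437, 437, 512
The 2 values of 357 occupy positions 2–3 → each gets rank 3.
The 2 values of 437 occupy positions 5–6 → each gets rank 6.
Sample 2 values → pooled ranks: 357→3, 357→3, 270→1
Rank sum = 3 + 3 + 1 = 7

7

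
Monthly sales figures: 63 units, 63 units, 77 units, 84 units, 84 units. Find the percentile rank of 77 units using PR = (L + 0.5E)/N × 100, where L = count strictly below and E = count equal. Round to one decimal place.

N = 5.
Strictly below 77: 2. Equal to 77: 1.
PR = (2 + 0.5·1)/5 × 100 = 50.0

50.0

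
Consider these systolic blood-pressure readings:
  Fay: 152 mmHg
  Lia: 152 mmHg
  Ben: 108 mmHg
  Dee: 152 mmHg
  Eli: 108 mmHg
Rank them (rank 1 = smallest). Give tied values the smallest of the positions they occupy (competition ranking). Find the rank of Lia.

3

Sorted (ascending): 108, 108, 152, 152, 152
The 2 values of 108 occupy positions 1–2 → each gets rank 1.
The 3 values of 152 occupy positions 3–5 → each gets rank 3.
Lia has value 152 mmHg → rank 3.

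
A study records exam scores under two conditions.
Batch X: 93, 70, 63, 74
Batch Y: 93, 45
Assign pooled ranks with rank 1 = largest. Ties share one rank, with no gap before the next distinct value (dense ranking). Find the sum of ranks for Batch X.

10

Sorted (descending): 93, 93, 74, 70, 63, 45
The 2 values of 93 share dense rank 1.
Remaining distinct values take the next consecutive integers.
Batch X values → pooled ranks: 93→1, 70→3, 63→4, 74→2
Rank sum = 1 + 3 + 4 + 2 = 10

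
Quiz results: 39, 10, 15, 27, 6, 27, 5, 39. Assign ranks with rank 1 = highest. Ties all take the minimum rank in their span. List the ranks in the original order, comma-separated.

Sorted (descending): 39, 39, 27, 27, 15, 10, 6, 5
The 2 values of 39 occupy positions 1–2 → each gets rank 1.
The 2 values of 27 occupy positions 3–4 → each gets rank 3.

1, 6, 5, 3, 7, 3, 8, 1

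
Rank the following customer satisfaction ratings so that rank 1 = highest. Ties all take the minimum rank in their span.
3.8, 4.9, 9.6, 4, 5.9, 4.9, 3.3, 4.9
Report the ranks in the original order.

Sorted (descending): 9.6, 5.9, 4.9, 4.9, 4.9, 4, 3.8, 3.3
The 3 values of 4.9 occupy positions 3–5 → each gets rank 3.

7, 3, 1, 6, 2, 3, 8, 3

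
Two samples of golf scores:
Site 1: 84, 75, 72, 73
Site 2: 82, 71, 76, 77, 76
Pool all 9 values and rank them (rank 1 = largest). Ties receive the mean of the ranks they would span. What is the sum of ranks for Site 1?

Sorted (descending): 84, 82, 77, 76, 76, 75, 73, 72, 71
The 2 values of 76 occupy positions 4–5 → average rank (4+5)/2 = 4.5.
Site 1 values → pooled ranks: 84→1, 75→6, 72→8, 73→7
Rank sum = 1 + 6 + 8 + 7 = 22

22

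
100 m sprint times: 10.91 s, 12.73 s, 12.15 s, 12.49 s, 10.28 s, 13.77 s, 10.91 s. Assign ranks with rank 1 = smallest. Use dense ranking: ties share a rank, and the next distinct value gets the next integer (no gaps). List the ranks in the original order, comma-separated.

Sorted (ascending): 10.28, 10.91, 10.91, 12.15, 12.49, 12.73, 13.77
The 2 values of 10.91 share dense rank 2.
Remaining distinct values take the next consecutive integers.

2, 5, 3, 4, 1, 6, 2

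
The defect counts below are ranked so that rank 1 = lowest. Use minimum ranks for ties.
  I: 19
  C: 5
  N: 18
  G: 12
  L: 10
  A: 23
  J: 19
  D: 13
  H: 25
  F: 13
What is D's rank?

Sorted (ascending): 5, 10, 12, 13, 13, 18, 19, 19, 23, 25
The 2 values of 13 occupy positions 4–5 → each gets rank 4.
The 2 values of 19 occupy positions 7–8 → each gets rank 7.
D has value 13 → rank 4.

4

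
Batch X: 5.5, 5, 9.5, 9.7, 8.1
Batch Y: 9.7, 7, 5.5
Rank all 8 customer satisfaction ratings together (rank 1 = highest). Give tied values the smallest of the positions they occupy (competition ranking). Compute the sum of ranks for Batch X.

Sorted (descending): 9.7, 9.7, 9.5, 8.1, 7, 5.5, 5.5, 5
The 2 values of 9.7 occupy positions 1–2 → each gets rank 1.
The 2 values of 5.5 occupy positions 6–7 → each gets rank 6.
Batch X values → pooled ranks: 5.5→6, 5→8, 9.5→3, 9.7→1, 8.1→4
Rank sum = 6 + 8 + 3 + 1 + 4 = 22

22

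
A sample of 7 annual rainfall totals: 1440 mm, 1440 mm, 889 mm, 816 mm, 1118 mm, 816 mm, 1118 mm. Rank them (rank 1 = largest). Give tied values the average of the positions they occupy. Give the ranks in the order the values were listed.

Sorted (descending): 1440, 1440, 1118, 1118, 889, 816, 816
The 2 values of 1440 occupy positions 1–2 → average rank (1+2)/2 = 1.5.
The 2 values of 1118 occupy positions 3–4 → average rank (3+4)/2 = 3.5.
The 2 values of 816 occupy positions 6–7 → average rank (6+7)/2 = 6.5.

1.5, 1.5, 5, 6.5, 3.5, 6.5, 3.5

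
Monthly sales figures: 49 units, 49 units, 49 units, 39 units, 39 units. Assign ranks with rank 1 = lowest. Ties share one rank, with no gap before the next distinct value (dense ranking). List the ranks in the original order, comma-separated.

Sorted (ascending): 39, 39, 49, 49, 49
The 2 values of 39 share dense rank 1.
The 3 values of 49 share dense rank 2.

2, 2, 2, 1, 1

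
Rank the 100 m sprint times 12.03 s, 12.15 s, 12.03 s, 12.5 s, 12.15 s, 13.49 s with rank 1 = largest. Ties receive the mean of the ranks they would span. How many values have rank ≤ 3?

Sorted (descending): 13.49, 12.5, 12.15, 12.15, 12.03, 12.03
The 2 values of 12.15 occupy positions 3–4 → average rank (3+4)/2 = 3.5.
The 2 values of 12.03 occupy positions 5–6 → average rank (5+6)/2 = 5.5.
Ranks ≤ 3: {1, 2} → 2 values.

2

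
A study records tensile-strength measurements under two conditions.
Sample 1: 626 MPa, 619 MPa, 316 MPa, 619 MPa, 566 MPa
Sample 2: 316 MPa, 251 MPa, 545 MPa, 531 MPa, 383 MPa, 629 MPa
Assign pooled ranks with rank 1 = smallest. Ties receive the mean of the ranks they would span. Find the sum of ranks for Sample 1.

Sorted (ascending): 251, 316, 316, 383, 531, 545, 566, 619, 619, 626, 629
The 2 values of 316 occupy positions 2–3 → average rank (2+3)/2 = 2.5.
The 2 values of 619 occupy positions 8–9 → average rank (8+9)/2 = 8.5.
Sample 1 values → pooled ranks: 626→10, 619→8.5, 316→2.5, 619→8.5, 566→7
Rank sum = 10 + 8.5 + 2.5 + 8.5 + 7 = 36.5

36.5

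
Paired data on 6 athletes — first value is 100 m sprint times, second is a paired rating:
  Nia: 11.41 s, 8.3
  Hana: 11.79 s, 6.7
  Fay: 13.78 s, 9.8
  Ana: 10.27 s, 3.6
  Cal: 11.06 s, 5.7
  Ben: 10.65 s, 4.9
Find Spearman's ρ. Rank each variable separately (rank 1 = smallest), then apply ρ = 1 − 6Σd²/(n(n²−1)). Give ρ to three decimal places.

Ranks of variable 1: 4, 5, 6, 1, 3, 2
Ranks of variable 2: 5, 4, 6, 1, 3, 2
d = r₁ − r₂: -1, 1, 0, 0, 0, 0
d²: 1, 1, 0, 0, 0, 0; Σd² = 2
ρ = 1 − 6·2/(6·35) = 1 − 12/210 = 0.943

0.943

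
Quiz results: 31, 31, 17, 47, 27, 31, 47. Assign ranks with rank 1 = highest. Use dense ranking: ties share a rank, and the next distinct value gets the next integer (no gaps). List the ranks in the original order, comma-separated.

Sorted (descending): 47, 47, 31, 31, 31, 27, 17
The 2 values of 47 share dense rank 1.
The 3 values of 31 share dense rank 2.
Remaining distinct values take the next consecutive integers.

2, 2, 4, 1, 3, 2, 1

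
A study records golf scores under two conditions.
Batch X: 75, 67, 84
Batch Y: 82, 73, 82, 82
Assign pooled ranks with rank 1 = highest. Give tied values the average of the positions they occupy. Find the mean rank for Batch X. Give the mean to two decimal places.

Sorted (descending): 84, 82, 82, 82, 75, 73, 67
The 3 values of 82 occupy positions 2–4 → average rank 3.
Batch X values → pooled ranks: 75→5, 67→7, 84→1
Mean rank = (5 + 7 + 1) / 3 = 4.33

4.33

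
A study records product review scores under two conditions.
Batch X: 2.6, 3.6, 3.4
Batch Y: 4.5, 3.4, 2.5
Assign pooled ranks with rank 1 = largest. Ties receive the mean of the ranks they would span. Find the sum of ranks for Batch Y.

10.5

Sorted (descending): 4.5, 3.6, 3.4, 3.4, 2.6, 2.5
The 2 values of 3.4 occupy positions 3–4 → average rank (3+4)/2 = 3.5.
Batch Y values → pooled ranks: 4.5→1, 3.4→3.5, 2.5→6
Rank sum = 1 + 3.5 + 6 = 10.5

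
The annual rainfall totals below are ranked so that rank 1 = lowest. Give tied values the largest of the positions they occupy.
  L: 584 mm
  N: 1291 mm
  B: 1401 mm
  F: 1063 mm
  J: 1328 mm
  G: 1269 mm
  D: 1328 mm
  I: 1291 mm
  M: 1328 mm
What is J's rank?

8

Sorted (ascending): 584, 1063, 1269, 1291, 1291, 1328, 1328, 1328, 1401
The 2 values of 1291 occupy positions 4–5 → each gets rank 5.
The 3 values of 1328 occupy positions 6–8 → each gets rank 8.
J has value 1328 mm → rank 8.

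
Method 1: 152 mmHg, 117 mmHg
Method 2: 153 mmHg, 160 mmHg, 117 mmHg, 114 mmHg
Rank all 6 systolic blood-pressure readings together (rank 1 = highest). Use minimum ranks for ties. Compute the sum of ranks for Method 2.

13

Sorted (descending): 160, 153, 152, 117, 117, 114
The 2 values of 117 occupy positions 4–5 → each gets rank 4.
Method 2 values → pooled ranks: 153→2, 160→1, 117→4, 114→6
Rank sum = 2 + 1 + 4 + 6 = 13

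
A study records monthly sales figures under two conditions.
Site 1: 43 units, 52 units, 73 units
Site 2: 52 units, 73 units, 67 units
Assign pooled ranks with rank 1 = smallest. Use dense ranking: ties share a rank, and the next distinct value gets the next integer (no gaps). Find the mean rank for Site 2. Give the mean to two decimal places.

3.00

Sorted (ascending): 43, 52, 52, 67, 73, 73
The 2 values of 52 share dense rank 2.
The 2 values of 73 share dense rank 4.
Remaining distinct values take the next consecutive integers.
Site 2 values → pooled ranks: 52→2, 73→4, 67→3
Mean rank = (2 + 4 + 3) / 3 = 3.00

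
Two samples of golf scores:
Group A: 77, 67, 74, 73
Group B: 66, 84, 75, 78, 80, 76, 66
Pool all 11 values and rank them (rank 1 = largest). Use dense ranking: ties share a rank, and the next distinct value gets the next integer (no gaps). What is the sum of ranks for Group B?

37

Sorted (descending): 84, 80, 78, 77, 76, 75, 74, 73, 67, 66, 66
The 2 values of 66 share dense rank 10.
Remaining distinct values take the next consecutive integers.
Group B values → pooled ranks: 66→10, 84→1, 75→6, 78→3, 80→2, 76→5, 66→10
Rank sum = 10 + 1 + 6 + 3 + 2 + 5 + 10 = 37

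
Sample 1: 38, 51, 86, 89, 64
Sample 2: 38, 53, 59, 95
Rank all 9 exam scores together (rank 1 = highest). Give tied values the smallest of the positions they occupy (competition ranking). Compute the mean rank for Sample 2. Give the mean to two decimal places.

5.00

Sorted (descending): 95, 89, 86, 64, 59, 53, 51, 38, 38
The 2 values of 38 occupy positions 8–9 → each gets rank 8.
Sample 2 values → pooled ranks: 38→8, 53→6, 59→5, 95→1
Mean rank = (8 + 6 + 5 + 1) / 4 = 5.00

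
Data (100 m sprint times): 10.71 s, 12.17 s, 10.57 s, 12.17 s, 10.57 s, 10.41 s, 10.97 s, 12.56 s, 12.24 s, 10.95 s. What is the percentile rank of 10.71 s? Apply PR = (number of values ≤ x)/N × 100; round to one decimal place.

N = 10.
Strictly below 10.71: 3. Equal to 10.71: 1.
PR = 4/10 × 100 = 40.0

40.0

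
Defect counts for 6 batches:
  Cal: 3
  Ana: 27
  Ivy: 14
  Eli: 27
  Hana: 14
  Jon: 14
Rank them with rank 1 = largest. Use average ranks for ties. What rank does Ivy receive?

Sorted (descending): 27, 27, 14, 14, 14, 3
The 2 values of 27 occupy positions 1–2 → average rank (1+2)/2 = 1.5.
The 3 values of 14 occupy positions 3–5 → average rank 4.
Ivy has value 14 → rank 4.

4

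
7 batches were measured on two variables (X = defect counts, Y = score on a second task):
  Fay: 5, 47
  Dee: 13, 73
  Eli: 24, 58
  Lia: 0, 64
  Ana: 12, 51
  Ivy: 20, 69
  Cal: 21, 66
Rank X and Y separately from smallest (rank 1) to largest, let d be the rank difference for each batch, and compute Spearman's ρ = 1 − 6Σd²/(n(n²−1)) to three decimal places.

Ranks of variable 1: 2, 4, 7, 1, 3, 5, 6
Ranks of variable 2: 1, 7, 3, 4, 2, 6, 5
d = r₁ − r₂: 1, -3, 4, -3, 1, -1, 1
d²: 1, 9, 16, 9, 1, 1, 1; Σd² = 38
ρ = 1 − 6·38/(7·48) = 1 − 228/336 = 0.321

0.321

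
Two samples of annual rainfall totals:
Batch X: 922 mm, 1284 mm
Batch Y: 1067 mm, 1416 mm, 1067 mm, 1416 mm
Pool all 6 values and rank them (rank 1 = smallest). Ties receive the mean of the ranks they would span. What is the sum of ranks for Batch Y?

16

Sorted (ascending): 922, 1067, 1067, 1284, 1416, 1416
The 2 values of 1067 occupy positions 2–3 → average rank (2+3)/2 = 2.5.
The 2 values of 1416 occupy positions 5–6 → average rank (5+6)/2 = 5.5.
Batch Y values → pooled ranks: 1067→2.5, 1416→5.5, 1067→2.5, 1416→5.5
Rank sum = 2.5 + 5.5 + 2.5 + 5.5 = 16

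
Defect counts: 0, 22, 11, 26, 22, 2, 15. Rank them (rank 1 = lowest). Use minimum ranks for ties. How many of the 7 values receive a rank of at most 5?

Sorted (ascending): 0, 2, 11, 15, 22, 22, 26
The 2 values of 22 occupy positions 5–6 → each gets rank 5.
Ranks ≤ 5: {1, 2, 3, 4, 5, 5} → 6 values.

6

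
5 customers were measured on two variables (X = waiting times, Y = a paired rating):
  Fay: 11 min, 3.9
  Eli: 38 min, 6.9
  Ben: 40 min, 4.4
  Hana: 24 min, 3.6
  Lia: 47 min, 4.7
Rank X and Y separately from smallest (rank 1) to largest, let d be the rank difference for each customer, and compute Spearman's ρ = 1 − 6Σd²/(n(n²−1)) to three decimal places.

0.600

Ranks of variable 1: 1, 3, 4, 2, 5
Ranks of variable 2: 2, 5, 3, 1, 4
d = r₁ − r₂: -1, -2, 1, 1, 1
d²: 1, 4, 1, 1, 1; Σd² = 8
ρ = 1 − 6·8/(5·24) = 1 − 48/120 = 0.600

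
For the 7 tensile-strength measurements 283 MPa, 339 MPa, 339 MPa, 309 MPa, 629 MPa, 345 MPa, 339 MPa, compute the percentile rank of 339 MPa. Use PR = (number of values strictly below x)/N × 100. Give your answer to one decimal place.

N = 7.
Strictly below 339: 2. Equal to 339: 3.
PR = 2/7 × 100 = 28.6

28.6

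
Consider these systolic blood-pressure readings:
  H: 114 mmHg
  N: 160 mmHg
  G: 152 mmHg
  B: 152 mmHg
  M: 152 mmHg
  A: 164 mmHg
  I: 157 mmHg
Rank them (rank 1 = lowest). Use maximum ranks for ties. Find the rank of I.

5

Sorted (ascending): 114, 152, 152, 152, 157, 160, 164
The 3 values of 152 occupy positions 2–4 → each gets rank 4.
I has value 157 mmHg → rank 5.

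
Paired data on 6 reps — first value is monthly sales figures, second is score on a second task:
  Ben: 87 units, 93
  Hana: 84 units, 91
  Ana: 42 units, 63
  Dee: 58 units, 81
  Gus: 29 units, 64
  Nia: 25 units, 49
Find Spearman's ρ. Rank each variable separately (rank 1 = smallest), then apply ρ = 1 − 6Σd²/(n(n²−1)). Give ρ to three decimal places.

Ranks of variable 1: 6, 5, 3, 4, 2, 1
Ranks of variable 2: 6, 5, 2, 4, 3, 1
d = r₁ − r₂: 0, 0, 1, 0, -1, 0
d²: 0, 0, 1, 0, 1, 0; Σd² = 2
ρ = 1 − 6·2/(6·35) = 1 − 12/210 = 0.943

0.943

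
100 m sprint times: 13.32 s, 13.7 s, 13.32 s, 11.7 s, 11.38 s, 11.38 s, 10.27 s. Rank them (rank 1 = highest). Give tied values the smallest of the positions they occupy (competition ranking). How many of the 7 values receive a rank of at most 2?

3

Sorted (descending): 13.7, 13.32, 13.32, 11.7, 11.38, 11.38, 10.27
The 2 values of 13.32 occupy positions 2–3 → each gets rank 2.
The 2 values of 11.38 occupy positions 5–6 → each gets rank 5.
Ranks ≤ 2: {1, 2, 2} → 3 values.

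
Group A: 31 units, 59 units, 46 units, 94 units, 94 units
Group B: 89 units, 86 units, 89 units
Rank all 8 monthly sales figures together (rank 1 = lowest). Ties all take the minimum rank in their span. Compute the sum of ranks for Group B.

14

Sorted (ascending): 31, 46, 59, 86, 89, 89, 94, 94
The 2 values of 89 occupy positions 5–6 → each gets rank 5.
The 2 values of 94 occupy positions 7–8 → each gets rank 7.
Group B values → pooled ranks: 89→5, 86→4, 89→5
Rank sum = 5 + 4 + 5 = 14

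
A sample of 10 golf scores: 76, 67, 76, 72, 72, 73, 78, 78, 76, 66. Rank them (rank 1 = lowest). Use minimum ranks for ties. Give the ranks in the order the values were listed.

Sorted (ascending): 66, 67, 72, 72, 73, 76, 76, 76, 78, 78
The 2 values of 72 occupy positions 3–4 → each gets rank 3.
The 3 values of 76 occupy positions 6–8 → each gets rank 6.
The 2 values of 78 occupy positions 9–10 → each gets rank 9.

6, 2, 6, 3, 3, 5, 9, 9, 6, 1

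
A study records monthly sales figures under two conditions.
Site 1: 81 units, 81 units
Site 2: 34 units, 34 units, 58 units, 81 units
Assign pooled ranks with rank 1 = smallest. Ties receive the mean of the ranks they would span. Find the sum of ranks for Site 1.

10

Sorted (ascending): 34, 34, 58, 81, 81, 81
The 2 values of 34 occupy positions 1–2 → average rank (1+2)/2 = 1.5.
The 3 values of 81 occupy positions 4–6 → average rank 5.
Site 1 values → pooled ranks: 81→5, 81→5
Rank sum = 5 + 5 = 10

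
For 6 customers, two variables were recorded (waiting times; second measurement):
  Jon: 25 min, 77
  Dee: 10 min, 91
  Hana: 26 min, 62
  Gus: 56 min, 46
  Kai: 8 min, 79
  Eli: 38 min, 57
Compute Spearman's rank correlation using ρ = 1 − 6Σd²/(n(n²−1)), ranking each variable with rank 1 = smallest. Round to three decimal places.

Ranks of variable 1: 3, 2, 4, 6, 1, 5
Ranks of variable 2: 4, 6, 3, 1, 5, 2
d = r₁ − r₂: -1, -4, 1, 5, -4, 3
d²: 1, 16, 1, 25, 16, 9; Σd² = 68
ρ = 1 − 6·68/(6·35) = 1 − 408/210 = -0.943

-0.943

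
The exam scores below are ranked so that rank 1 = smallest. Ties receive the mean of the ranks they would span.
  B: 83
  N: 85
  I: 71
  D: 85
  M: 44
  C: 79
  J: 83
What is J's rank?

4.5

Sorted (ascending): 44, 71, 79, 83, 83, 85, 85
The 2 values of 83 occupy positions 4–5 → average rank (4+5)/2 = 4.5.
The 2 values of 85 occupy positions 6–7 → average rank (6+7)/2 = 6.5.
J has value 83 → rank 4.5.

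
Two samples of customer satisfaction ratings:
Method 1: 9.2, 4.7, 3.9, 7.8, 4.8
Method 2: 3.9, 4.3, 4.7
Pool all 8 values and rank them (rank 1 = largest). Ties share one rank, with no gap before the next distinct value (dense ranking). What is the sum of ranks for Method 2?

15

Sorted (descending): 9.2, 7.8, 4.8, 4.7, 4.7, 4.3, 3.9, 3.9
The 2 values of 4.7 share dense rank 4.
The 2 values of 3.9 share dense rank 6.
Remaining distinct values take the next consecutive integers.
Method 2 values → pooled ranks: 3.9→6, 4.3→5, 4.7→4
Rank sum = 6 + 5 + 4 = 15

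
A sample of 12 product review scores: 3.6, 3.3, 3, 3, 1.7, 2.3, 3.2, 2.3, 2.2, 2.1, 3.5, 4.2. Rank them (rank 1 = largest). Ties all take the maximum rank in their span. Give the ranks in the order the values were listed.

2, 4, 7, 7, 12, 9, 5, 9, 10, 11, 3, 1

Sorted (descending): 4.2, 3.6, 3.5, 3.3, 3.2, 3, 3, 2.3, 2.3, 2.2, 2.1, 1.7
The 2 values of 3 occupy positions 6–7 → each gets rank 7.
The 2 values of 2.3 occupy positions 8–9 → each gets rank 9.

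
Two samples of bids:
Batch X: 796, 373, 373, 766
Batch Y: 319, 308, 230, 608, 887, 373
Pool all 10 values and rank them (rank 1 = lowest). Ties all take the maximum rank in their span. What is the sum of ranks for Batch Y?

Sorted (ascending): 230, 308, 319, 373, 373, 373, 608, 766, 796, 887
The 3 values of 373 occupy positions 4–6 → each gets rank 6.
Batch Y values → pooled ranks: 319→3, 308→2, 230→1, 608→7, 887→10, 373→6
Rank sum = 3 + 2 + 1 + 7 + 10 + 6 = 29

29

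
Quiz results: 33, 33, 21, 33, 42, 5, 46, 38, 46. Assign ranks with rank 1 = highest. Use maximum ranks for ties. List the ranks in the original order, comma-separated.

Sorted (descending): 46, 46, 42, 38, 33, 33, 33, 21, 5
The 2 values of 46 occupy positions 1–2 → each gets rank 2.
The 3 values of 33 occupy positions 5–7 → each gets rank 7.

7, 7, 8, 7, 3, 9, 2, 4, 2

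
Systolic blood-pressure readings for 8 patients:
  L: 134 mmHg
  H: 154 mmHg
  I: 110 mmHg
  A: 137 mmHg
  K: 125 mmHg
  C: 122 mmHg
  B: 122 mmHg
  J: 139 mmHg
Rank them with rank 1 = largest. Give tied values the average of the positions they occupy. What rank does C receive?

Sorted (descending): 154, 139, 137, 134, 125, 122, 122, 110
The 2 values of 122 occupy positions 6–7 → average rank (6+7)/2 = 6.5.
C has value 122 mmHg → rank 6.5.

6.5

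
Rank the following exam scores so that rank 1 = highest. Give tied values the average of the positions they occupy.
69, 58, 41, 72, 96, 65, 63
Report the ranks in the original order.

Sorted (descending): 96, 72, 69, 65, 63, 58, 41
No ties — each value takes its position as its rank.

3, 6, 7, 2, 1, 4, 5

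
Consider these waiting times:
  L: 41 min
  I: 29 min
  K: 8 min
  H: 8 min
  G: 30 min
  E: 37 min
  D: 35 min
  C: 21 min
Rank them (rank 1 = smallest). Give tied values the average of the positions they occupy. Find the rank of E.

7

Sorted (ascending): 8, 8, 21, 29, 30, 35, 37, 41
The 2 values of 8 occupy positions 1–2 → average rank (1+2)/2 = 1.5.
E has value 37 min → rank 7.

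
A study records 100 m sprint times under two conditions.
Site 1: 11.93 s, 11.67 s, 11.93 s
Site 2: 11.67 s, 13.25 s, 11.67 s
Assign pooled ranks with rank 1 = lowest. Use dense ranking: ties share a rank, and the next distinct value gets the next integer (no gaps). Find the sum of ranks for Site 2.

Sorted (ascending): 11.67, 11.67, 11.67, 11.93, 11.93, 13.25
The 3 values of 11.67 share dense rank 1.
The 2 values of 11.93 share dense rank 2.
Remaining distinct values take the next consecutive integers.
Site 2 values → pooled ranks: 11.67→1, 13.25→3, 11.67→1
Rank sum = 1 + 3 + 1 = 5

5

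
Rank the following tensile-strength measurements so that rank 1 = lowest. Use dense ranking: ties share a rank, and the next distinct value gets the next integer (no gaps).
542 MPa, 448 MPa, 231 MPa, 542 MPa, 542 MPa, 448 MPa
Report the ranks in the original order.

Sorted (ascending): 231, 448, 448, 542, 542, 542
The 2 values of 448 share dense rank 2.
The 3 values of 542 share dense rank 3.
Remaining distinct values take the next consecutive integers.

3, 2, 1, 3, 3, 2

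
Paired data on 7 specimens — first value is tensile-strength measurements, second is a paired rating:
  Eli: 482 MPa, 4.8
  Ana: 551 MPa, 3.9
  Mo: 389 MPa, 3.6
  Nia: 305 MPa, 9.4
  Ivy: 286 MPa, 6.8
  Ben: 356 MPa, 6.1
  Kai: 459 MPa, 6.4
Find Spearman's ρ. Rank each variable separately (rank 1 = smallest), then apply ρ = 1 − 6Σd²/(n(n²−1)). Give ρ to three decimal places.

-0.679

Ranks of variable 1: 6, 7, 4, 2, 1, 3, 5
Ranks of variable 2: 3, 2, 1, 7, 6, 4, 5
d = r₁ − r₂: 3, 5, 3, -5, -5, -1, 0
d²: 9, 25, 9, 25, 25, 1, 0; Σd² = 94
ρ = 1 − 6·94/(7·48) = 1 − 564/336 = -0.679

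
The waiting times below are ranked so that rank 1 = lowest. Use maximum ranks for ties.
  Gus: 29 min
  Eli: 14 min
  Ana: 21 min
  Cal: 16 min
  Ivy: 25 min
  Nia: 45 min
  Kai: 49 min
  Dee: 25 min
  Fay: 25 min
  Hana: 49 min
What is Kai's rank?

10

Sorted (ascending): 14, 16, 21, 25, 25, 25, 29, 45, 49, 49
The 3 values of 25 occupy positions 4–6 → each gets rank 6.
The 2 values of 49 occupy positions 9–10 → each gets rank 10.
Kai has value 49 min → rank 10.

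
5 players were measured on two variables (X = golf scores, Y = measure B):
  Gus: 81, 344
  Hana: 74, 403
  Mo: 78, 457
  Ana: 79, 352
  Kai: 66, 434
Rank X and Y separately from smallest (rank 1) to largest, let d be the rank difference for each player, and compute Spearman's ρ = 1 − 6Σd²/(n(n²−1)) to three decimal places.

Ranks of variable 1: 5, 2, 3, 4, 1
Ranks of variable 2: 1, 3, 5, 2, 4
d = r₁ − r₂: 4, -1, -2, 2, -3
d²: 16, 1, 4, 4, 9; Σd² = 34
ρ = 1 − 6·34/(5·24) = 1 − 204/120 = -0.700

-0.700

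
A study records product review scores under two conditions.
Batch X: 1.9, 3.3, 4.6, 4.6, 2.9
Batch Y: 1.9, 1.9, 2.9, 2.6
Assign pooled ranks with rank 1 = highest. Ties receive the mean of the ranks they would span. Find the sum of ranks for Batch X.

Sorted (descending): 4.6, 4.6, 3.3, 2.9, 2.9, 2.6, 1.9, 1.9, 1.9
The 2 values of 4.6 occupy positions 1–2 → average rank (1+2)/2 = 1.5.
The 2 values of 2.9 occupy positions 4–5 → average rank (4+5)/2 = 4.5.
The 3 values of 1.9 occupy positions 7–9 → average rank 8.
Batch X values → pooled ranks: 1.9→8, 3.3→3, 4.6→1.5, 4.6→1.5, 2.9→4.5
Rank sum = 8 + 3 + 1.5 + 1.5 + 4.5 = 18.5

18.5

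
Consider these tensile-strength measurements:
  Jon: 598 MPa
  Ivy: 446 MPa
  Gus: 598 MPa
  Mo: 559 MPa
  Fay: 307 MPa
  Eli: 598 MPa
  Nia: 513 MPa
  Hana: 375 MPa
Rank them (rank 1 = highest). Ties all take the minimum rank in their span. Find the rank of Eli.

Sorted (descending): 598, 598, 598, 559, 513, 446, 375, 307
The 3 values of 598 occupy positions 1–3 → each gets rank 1.
Eli has value 598 MPa → rank 1.

1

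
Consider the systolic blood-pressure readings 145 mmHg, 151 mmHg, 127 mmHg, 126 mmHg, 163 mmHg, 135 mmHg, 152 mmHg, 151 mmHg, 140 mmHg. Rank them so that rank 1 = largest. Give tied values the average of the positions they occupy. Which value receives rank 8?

Sorted (descending): 163, 152, 151, 151, 145, 140, 135, 127, 126
The 2 values of 151 occupy positions 3–4 → average rank (3+4)/2 = 3.5.
Rank 8 → value 127.

127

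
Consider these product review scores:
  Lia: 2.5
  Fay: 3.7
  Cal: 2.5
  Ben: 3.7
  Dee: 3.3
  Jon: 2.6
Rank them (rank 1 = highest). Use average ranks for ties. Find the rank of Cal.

5.5

Sorted (descending): 3.7, 3.7, 3.3, 2.6, 2.5, 2.5
The 2 values of 3.7 occupy positions 1–2 → average rank (1+2)/2 = 1.5.
The 2 values of 2.5 occupy positions 5–6 → average rank (5+6)/2 = 5.5.
Cal has value 2.5 → rank 5.5.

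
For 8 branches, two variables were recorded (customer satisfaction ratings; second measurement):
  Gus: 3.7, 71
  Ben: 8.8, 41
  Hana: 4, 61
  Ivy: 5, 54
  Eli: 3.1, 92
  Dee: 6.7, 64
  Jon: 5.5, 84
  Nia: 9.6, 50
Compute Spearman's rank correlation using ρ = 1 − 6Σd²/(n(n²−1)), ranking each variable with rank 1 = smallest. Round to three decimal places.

Ranks of variable 1: 2, 7, 3, 4, 1, 6, 5, 8
Ranks of variable 2: 6, 1, 4, 3, 8, 5, 7, 2
d = r₁ − r₂: -4, 6, -1, 1, -7, 1, -2, 6
d²: 16, 36, 1, 1, 49, 1, 4, 36; Σd² = 144
ρ = 1 − 6·144/(8·63) = 1 − 864/504 = -0.714

-0.714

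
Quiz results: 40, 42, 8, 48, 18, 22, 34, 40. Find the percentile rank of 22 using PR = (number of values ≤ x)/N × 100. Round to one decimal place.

N = 8.
Strictly below 22: 2. Equal to 22: 1.
PR = 3/8 × 100 = 37.5

37.5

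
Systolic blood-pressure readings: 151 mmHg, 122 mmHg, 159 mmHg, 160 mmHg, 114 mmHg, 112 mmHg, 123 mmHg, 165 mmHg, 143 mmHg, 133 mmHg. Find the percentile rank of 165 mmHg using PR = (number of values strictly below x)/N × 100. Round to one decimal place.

90.0

N = 10.
Strictly below 165: 9. Equal to 165: 1.
PR = 9/10 × 100 = 90.0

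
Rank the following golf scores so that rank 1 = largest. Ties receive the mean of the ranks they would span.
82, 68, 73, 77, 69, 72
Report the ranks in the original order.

Sorted (descending): 82, 77, 73, 72, 69, 68
No ties — each value takes its position as its rank.

1, 6, 3, 2, 5, 4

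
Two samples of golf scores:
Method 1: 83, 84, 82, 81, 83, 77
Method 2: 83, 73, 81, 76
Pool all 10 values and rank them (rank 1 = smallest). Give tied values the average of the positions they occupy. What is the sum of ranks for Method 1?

Sorted (ascending): 73, 76, 77, 81, 81, 82, 83, 83, 83, 84
The 2 values of 81 occupy positions 4–5 → average rank (4+5)/2 = 4.5.
The 3 values of 83 occupy positions 7–9 → average rank 8.
Method 1 values → pooled ranks: 83→8, 84→10, 82→6, 81→4.5, 83→8, 77→3
Rank sum = 8 + 10 + 6 + 4.5 + 8 + 3 = 39.5

39.5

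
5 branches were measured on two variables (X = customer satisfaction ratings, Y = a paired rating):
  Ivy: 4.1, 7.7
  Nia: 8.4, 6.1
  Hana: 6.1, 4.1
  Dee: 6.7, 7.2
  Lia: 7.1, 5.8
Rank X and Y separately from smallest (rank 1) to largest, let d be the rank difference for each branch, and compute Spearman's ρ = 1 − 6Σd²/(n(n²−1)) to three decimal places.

-0.300

Ranks of variable 1: 1, 5, 2, 3, 4
Ranks of variable 2: 5, 3, 1, 4, 2
d = r₁ − r₂: -4, 2, 1, -1, 2
d²: 16, 4, 1, 1, 4; Σd² = 26
ρ = 1 − 6·26/(5·24) = 1 − 156/120 = -0.300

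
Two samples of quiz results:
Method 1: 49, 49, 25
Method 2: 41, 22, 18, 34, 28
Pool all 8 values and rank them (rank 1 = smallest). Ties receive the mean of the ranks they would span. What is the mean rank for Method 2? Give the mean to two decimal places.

3.60

Sorted (ascending): 18, 22, 25, 28, 34, 41, 49, 49
The 2 values of 49 occupy positions 7–8 → average rank (7+8)/2 = 7.5.
Method 2 values → pooled ranks: 41→6, 22→2, 18→1, 34→5, 28→4
Mean rank = (6 + 2 + 1 + 5 + 4) / 5 = 3.60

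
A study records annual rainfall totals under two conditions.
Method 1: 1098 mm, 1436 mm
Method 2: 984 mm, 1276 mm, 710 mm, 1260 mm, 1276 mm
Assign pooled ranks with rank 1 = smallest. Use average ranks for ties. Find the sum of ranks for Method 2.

18

Sorted (ascending): 710, 984, 1098, 1260, 1276, 1276, 1436
The 2 values of 1276 occupy positions 5–6 → average rank (5+6)/2 = 5.5.
Method 2 values → pooled ranks: 984→2, 1276→5.5, 710→1, 1260→4, 1276→5.5
Rank sum = 2 + 5.5 + 1 + 4 + 5.5 = 18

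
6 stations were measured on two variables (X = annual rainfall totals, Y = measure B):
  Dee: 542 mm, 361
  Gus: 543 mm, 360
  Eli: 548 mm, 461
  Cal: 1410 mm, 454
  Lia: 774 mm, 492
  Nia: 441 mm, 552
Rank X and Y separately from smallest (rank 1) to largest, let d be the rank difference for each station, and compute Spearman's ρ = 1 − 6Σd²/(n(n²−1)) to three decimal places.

Ranks of variable 1: 2, 3, 4, 6, 5, 1
Ranks of variable 2: 2, 1, 4, 3, 5, 6
d = r₁ − r₂: 0, 2, 0, 3, 0, -5
d²: 0, 4, 0, 9, 0, 25; Σd² = 38
ρ = 1 − 6·38/(6·35) = 1 − 228/210 = -0.086

-0.086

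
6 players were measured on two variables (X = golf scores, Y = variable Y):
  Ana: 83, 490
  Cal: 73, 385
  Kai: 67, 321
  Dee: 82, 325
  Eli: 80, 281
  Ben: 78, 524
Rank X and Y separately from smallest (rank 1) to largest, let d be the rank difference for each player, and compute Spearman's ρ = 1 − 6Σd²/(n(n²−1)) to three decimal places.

Ranks of variable 1: 6, 2, 1, 5, 4, 3
Ranks of variable 2: 5, 4, 2, 3, 1, 6
d = r₁ − r₂: 1, -2, -1, 2, 3, -3
d²: 1, 4, 1, 4, 9, 9; Σd² = 28
ρ = 1 − 6·28/(6·35) = 1 − 168/210 = 0.200

0.200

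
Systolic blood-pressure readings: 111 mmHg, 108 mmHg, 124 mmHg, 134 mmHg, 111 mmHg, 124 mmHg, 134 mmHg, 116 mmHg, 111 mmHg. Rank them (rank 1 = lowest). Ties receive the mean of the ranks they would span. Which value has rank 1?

108

Sorted (ascending): 108, 111, 111, 111, 116, 124, 124, 134, 134
The 3 values of 111 occupy positions 2–4 → average rank 3.
The 2 values of 124 occupy positions 6–7 → average rank (6+7)/2 = 6.5.
The 2 values of 134 occupy positions 8–9 → average rank (8+9)/2 = 8.5.
Rank 1 → value 108.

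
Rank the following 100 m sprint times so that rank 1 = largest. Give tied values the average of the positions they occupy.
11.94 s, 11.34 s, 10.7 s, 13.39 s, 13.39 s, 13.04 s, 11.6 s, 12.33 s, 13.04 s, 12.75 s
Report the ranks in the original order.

Sorted (descending): 13.39, 13.39, 13.04, 13.04, 12.75, 12.33, 11.94, 11.6, 11.34, 10.7
The 2 values of 13.39 occupy positions 1–2 → average rank (1+2)/2 = 1.5.
The 2 values of 13.04 occupy positions 3–4 → average rank (3+4)/2 = 3.5.

7, 9, 10, 1.5, 1.5, 3.5, 8, 6, 3.5, 5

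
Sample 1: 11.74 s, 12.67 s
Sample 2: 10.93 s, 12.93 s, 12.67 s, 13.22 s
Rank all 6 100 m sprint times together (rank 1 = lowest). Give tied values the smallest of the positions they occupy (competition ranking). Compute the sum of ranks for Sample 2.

15

Sorted (ascending): 10.93, 11.74, 12.67, 12.67, 12.93, 13.22
The 2 values of 12.67 occupy positions 3–4 → each gets rank 3.
Sample 2 values → pooled ranks: 10.93→1, 12.93→5, 12.67→3, 13.22→6
Rank sum = 1 + 5 + 3 + 6 = 15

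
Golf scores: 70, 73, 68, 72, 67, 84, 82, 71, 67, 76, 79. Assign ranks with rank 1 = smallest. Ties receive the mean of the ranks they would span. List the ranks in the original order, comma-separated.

4, 7, 3, 6, 1.5, 11, 10, 5, 1.5, 8, 9

Sorted (ascending): 67, 67, 68, 70, 71, 72, 73, 76, 79, 82, 84
The 2 values of 67 occupy positions 1–2 → average rank (1+2)/2 = 1.5.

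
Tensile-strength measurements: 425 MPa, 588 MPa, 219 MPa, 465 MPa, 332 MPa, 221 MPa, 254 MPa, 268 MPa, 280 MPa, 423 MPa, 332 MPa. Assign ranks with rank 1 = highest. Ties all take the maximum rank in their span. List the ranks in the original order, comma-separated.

3, 1, 11, 2, 6, 10, 9, 8, 7, 4, 6

Sorted (descending): 588, 465, 425, 423, 332, 332, 280, 268, 254, 221, 219
The 2 values of 332 occupy positions 5–6 → each gets rank 6.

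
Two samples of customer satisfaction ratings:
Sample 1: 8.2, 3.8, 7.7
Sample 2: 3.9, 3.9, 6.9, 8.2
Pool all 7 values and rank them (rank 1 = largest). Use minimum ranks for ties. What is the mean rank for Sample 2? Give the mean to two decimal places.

Sorted (descending): 8.2, 8.2, 7.7, 6.9, 3.9, 3.9, 3.8
The 2 values of 8.2 occupy positions 1–2 → each gets rank 1.
The 2 values of 3.9 occupy positions 5–6 → each gets rank 5.
Sample 2 values → pooled ranks: 3.9→5, 3.9→5, 6.9→4, 8.2→1
Mean rank = (5 + 5 + 4 + 1) / 4 = 3.75

3.75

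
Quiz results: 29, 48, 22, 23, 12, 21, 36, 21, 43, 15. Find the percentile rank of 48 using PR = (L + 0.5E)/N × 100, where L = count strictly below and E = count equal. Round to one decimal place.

N = 10.
Strictly below 48: 9. Equal to 48: 1.
PR = (9 + 0.5·1)/10 × 100 = 95.0

95.0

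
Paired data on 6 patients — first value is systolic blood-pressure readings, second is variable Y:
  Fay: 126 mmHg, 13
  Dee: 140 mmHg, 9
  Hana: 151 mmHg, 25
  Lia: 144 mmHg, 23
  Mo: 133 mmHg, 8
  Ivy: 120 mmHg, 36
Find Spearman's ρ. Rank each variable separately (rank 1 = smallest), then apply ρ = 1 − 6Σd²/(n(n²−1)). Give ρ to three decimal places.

Ranks of variable 1: 2, 4, 6, 5, 3, 1
Ranks of variable 2: 3, 2, 5, 4, 1, 6
d = r₁ − r₂: -1, 2, 1, 1, 2, -5
d²: 1, 4, 1, 1, 4, 25; Σd² = 36
ρ = 1 − 6·36/(6·35) = 1 − 216/210 = -0.029

-0.029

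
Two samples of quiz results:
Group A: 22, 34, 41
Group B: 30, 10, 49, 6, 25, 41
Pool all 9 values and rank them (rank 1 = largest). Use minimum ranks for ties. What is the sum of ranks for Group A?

13

Sorted (descending): 49, 41, 41, 34, 30, 25, 22, 10, 6
The 2 values of 41 occupy positions 2–3 → each gets rank 2.
Group A values → pooled ranks: 22→7, 34→4, 41→2
Rank sum = 7 + 4 + 2 = 13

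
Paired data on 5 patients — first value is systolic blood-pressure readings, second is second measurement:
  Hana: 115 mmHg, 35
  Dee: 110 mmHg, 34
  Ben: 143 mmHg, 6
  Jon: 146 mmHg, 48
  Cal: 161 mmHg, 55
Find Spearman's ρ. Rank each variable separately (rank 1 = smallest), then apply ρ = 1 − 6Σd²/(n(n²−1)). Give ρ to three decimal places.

0.700

Ranks of variable 1: 2, 1, 3, 4, 5
Ranks of variable 2: 3, 2, 1, 4, 5
d = r₁ − r₂: -1, -1, 2, 0, 0
d²: 1, 1, 4, 0, 0; Σd² = 6
ρ = 1 − 6·6/(5·24) = 1 − 36/120 = 0.700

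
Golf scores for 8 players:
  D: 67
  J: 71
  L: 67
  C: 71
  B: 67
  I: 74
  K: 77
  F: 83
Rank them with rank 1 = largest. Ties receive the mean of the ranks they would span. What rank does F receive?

Sorted (descending): 83, 77, 74, 71, 71, 67, 67, 67
The 2 values of 71 occupy positions 4–5 → average rank (4+5)/2 = 4.5.
The 3 values of 67 occupy positions 6–8 → average rank 7.
F has value 83 → rank 1.

1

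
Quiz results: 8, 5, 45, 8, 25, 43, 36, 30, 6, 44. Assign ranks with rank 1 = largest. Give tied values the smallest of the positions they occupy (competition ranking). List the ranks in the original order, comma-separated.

Sorted (descending): 45, 44, 43, 36, 30, 25, 8, 8, 6, 5
The 2 values of 8 occupy positions 7–8 → each gets rank 7.

7, 10, 1, 7, 6, 3, 4, 5, 9, 2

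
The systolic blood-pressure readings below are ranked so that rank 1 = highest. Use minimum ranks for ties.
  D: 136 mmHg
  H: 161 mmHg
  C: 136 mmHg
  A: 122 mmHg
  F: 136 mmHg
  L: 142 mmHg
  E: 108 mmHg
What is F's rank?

Sorted (descending): 161, 142, 136, 136, 136, 122, 108
The 3 values of 136 occupy positions 3–5 → each gets rank 3.
F has value 136 mmHg → rank 3.

3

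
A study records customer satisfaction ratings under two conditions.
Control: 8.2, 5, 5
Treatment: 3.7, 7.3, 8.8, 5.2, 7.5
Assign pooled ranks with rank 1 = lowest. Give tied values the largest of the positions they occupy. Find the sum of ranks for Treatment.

24

Sorted (ascending): 3.7, 5, 5, 5.2, 7.3, 7.5, 8.2, 8.8
The 2 values of 5 occupy positions 2–3 → each gets rank 3.
Treatment values → pooled ranks: 3.7→1, 7.3→5, 8.8→8, 5.2→4, 7.5→6
Rank sum = 1 + 5 + 8 + 4 + 6 = 24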